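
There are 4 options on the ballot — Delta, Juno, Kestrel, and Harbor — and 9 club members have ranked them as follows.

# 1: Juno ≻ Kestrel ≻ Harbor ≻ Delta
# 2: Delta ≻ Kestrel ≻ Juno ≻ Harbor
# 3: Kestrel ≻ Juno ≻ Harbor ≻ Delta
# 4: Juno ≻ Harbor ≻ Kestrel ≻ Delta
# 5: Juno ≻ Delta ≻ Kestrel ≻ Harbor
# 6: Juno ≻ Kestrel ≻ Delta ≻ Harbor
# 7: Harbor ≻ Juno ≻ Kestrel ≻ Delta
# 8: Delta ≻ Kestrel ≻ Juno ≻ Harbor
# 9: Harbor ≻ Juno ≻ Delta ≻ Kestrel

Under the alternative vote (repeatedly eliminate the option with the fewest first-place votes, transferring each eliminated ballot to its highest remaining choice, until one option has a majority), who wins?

Juno

Round 1: Juno 4, Delta 2, Harbor 2, Kestrel 1. Kestrel has the fewest and is eliminated.
Round 2: Juno 5, Delta 2, Harbor 2. Juno has a majority.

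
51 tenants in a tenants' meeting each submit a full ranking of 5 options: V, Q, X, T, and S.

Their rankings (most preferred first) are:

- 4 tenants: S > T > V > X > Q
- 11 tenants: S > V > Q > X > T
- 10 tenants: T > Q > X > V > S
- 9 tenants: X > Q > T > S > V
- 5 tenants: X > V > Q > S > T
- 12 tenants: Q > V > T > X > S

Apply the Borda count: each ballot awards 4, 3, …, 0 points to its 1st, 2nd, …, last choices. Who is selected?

Q

Borda scores:
  V: 4·2 + 11·3 + 10·1 + 9·0 + 5·3 + 12·3 = 102
  Q: 4·0 + 11·2 + 10·3 + 9·3 + 5·2 + 12·4 = 137
  X: 4·1 + 11·1 + 10·2 + 9·4 + 5·4 + 12·1 = 103
  T: 4·3 + 11·0 + 10·4 + 9·2 + 5·0 + 12·2 = 94
  S: 4·4 + 11·4 + 10·0 + 9·1 + 5·1 + 12·0 = 74
Q has the highest total.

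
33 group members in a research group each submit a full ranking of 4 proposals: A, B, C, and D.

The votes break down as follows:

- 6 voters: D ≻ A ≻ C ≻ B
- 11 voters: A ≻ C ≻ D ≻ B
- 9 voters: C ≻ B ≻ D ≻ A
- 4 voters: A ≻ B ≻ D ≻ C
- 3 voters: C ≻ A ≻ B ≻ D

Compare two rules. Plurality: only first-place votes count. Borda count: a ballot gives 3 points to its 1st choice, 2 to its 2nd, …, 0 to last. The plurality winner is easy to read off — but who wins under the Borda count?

C

Plurality first-place counts: A 15, B 0, C 12, D 6 → A.
Borda totals: A 63, B 29, C 64, D 42 → C.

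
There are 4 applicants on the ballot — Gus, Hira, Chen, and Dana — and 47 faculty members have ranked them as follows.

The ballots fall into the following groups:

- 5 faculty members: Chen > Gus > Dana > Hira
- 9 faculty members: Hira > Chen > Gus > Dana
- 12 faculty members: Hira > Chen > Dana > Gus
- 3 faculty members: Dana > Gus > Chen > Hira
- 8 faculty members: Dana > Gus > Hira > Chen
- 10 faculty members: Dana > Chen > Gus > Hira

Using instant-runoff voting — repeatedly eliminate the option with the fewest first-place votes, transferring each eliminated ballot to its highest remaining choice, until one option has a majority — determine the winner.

Dana

Round 1: Hira 21, Dana 21, Chen 5, Gus 0. Gus has the fewest and is eliminated.
Round 2: Hira 21, Dana 21, Chen 5. Chen has the fewest and is eliminated.
Round 3: Dana 26, Hira 21. Dana has a majority.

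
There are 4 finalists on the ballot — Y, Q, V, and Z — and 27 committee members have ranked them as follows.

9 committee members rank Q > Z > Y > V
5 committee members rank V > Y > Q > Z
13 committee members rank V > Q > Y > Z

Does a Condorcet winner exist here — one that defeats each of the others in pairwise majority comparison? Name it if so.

V

Head-to-head results (27 voters total):
Y vs Q: Q wins 22–5.
Y vs V: V wins 18–9.
Y vs Z: Y wins 18–9.
Q vs V: V wins 18–9.
Q vs Z: Q wins 27–0.
V vs Z: V wins 18–9.
V beats each rival — Y (18–9), Q (18–9), Z (18–9) — so V is the Condorcet winner.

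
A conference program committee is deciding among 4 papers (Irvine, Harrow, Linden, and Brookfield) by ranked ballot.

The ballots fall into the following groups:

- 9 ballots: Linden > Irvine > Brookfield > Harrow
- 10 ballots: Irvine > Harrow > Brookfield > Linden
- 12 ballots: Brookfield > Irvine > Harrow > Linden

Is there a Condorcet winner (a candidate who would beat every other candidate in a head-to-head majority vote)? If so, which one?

Irvine

Head-to-head results (31 voters total):
Irvine vs Harrow: Irvine wins 31–0.
Irvine vs Linden: Irvine wins 22–9.
Irvine vs Brookfield: Irvine wins 19–12.
Harrow vs Linden: Harrow wins 22–9.
Harrow vs Brookfield: Brookfield wins 21–10.
Linden vs Brookfield: Brookfield wins 22–9.
Irvine beats each rival — Harrow (31–0), Linden (22–9), Brookfield (19–12) — so Irvine is the Condorcet winner.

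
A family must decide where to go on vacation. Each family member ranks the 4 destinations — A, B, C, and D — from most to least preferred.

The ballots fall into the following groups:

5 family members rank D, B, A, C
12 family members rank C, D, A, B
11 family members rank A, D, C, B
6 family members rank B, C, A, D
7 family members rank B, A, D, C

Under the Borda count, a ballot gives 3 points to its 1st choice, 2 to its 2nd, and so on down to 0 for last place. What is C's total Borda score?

59

Borda scores:
  A: 5·1 + 12·1 + 11·3 + 6·1 + 7·2 = 70
  B: 5·2 + 12·0 + 11·0 + 6·3 + 7·3 = 49
  C: 5·0 + 12·3 + 11·1 + 6·2 + 7·0 = 59
  D: 5·3 + 12·2 + 11·2 + 6·0 + 7·1 = 68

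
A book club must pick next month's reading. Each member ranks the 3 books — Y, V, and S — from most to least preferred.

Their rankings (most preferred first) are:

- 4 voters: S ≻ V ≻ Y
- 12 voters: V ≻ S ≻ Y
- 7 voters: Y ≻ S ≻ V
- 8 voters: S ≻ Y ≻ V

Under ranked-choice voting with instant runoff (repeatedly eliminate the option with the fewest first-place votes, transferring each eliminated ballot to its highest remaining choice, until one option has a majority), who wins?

Round 1: V 12, S 12, Y 7. Y has the fewest and is eliminated.
Round 2: S 19, V 12. S has a majority.

S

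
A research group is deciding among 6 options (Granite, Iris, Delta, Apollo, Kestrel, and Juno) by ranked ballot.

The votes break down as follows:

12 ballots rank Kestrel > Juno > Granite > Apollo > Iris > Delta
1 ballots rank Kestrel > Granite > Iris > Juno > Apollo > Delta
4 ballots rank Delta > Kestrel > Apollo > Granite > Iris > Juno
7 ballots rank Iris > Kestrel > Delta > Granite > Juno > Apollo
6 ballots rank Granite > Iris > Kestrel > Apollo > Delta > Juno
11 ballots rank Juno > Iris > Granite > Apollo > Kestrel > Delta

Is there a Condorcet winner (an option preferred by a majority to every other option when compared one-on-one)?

No

Head-to-head results (41 voters total):
Granite vs Iris: Granite wins 23–18.
Granite vs Delta: Granite wins 30–11.
Granite vs Apollo: Granite wins 37–4.
Granite vs Kestrel: Kestrel wins 24–17.
Granite vs Juno: Juno wins 23–18.
Iris vs Delta: Iris wins 37–4.
Iris vs Apollo: Iris wins 25–16.
Iris vs Kestrel: Iris wins 24–17.
Iris vs Juno: Juno wins 23–18.
Delta vs Apollo: Apollo wins 30–11.
Delta vs Kestrel: Kestrel wins 37–4.
Delta vs Juno: Juno wins 24–17.
Apollo vs Kestrel: Kestrel wins 30–11.
Apollo vs Juno: Juno wins 31–10.
Kestrel vs Juno: Kestrel wins 30–11.
No candidate beats all others: Granite beats Iris beats Kestrel beats Granite, a majority cycle.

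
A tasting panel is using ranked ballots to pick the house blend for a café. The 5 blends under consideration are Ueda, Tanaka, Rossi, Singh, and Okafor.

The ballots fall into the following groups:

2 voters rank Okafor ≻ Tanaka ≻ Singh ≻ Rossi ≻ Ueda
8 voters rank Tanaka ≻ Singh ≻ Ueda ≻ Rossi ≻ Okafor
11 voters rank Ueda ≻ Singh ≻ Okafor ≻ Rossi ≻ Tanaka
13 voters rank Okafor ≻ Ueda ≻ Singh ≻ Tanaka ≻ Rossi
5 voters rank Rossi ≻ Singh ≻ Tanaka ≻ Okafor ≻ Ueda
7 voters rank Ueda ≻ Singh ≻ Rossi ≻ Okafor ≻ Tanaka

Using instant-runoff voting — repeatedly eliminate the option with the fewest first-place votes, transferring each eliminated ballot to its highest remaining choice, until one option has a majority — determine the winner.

Round 1: Ueda 18, Okafor 15, Tanaka 8, Rossi 5, Singh 0. Singh has the fewest and is eliminated.
Round 2: Ueda 18, Okafor 15, Tanaka 8, Rossi 5. Rossi has the fewest and is eliminated.
Round 3: Ueda 18, Okafor 15, Tanaka 13. Tanaka has the fewest and is eliminated.
Round 4: Ueda 26, Okafor 20. Ueda has a majority.

Ueda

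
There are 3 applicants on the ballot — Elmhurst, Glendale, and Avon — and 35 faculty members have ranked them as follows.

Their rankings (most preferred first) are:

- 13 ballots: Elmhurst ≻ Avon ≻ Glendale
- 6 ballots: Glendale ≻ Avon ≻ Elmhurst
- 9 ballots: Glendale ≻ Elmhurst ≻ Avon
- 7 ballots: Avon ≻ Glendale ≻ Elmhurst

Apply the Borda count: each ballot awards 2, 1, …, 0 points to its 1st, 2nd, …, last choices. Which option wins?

Glendale

Borda scores:
  Elmhurst: 13·2 + 6·0 + 9·1 + 7·0 = 35
  Glendale: 13·0 + 6·2 + 9·2 + 7·1 = 37
  Avon: 13·1 + 6·1 + 9·0 + 7·2 = 33
Glendale has the highest total.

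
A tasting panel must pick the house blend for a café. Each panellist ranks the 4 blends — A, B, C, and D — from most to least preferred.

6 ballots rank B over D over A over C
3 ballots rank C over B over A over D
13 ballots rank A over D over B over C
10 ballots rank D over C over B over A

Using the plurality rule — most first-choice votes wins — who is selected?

A

First-place vote totals:
  A: 13
  B: 6
  C: 3
  D: 10
A has the most first-place votes.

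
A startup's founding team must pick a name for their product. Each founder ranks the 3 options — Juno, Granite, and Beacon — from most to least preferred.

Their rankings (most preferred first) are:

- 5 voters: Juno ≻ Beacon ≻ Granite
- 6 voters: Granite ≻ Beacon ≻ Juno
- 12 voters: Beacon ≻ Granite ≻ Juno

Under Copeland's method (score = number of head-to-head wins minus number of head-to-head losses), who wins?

Pairwise results:
  Juno vs Granite: Granite wins 18–5.
  Juno vs Beacon: Beacon wins 18–5.
  Granite vs Beacon: Beacon wins 17–6.
Copeland scores (wins − losses):
  Juno: 0 − 2 = -2
  Granite: 1 − 1 = 0
  Beacon: 2 − 0 = 2
Beacon has the best Copeland score.

Beacon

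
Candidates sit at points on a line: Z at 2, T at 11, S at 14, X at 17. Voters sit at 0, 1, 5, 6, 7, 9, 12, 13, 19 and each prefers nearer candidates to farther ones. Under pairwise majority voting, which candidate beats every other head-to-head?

T

With single-peaked preferences on a line, the Condorcet winner is the candidate closest to the median voter.
The median voter (position 7) is closest to T at 11.
Check: T vs X — voters closer to T: 8 of 9.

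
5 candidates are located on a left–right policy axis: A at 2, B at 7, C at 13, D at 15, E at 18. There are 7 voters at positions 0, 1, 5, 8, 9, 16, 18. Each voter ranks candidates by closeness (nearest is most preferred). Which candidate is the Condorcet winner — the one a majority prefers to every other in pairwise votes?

With single-peaked preferences on a line, the Condorcet winner is the candidate closest to the median voter.
The median voter (position 8) is closest to B at 7.
Check: B vs E — voters closer to B: 5 of 7.

B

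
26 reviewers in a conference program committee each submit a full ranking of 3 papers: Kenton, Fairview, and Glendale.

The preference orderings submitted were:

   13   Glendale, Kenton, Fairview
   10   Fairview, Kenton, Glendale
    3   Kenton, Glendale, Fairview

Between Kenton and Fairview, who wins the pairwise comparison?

Ballots ranking Kenton above Fairview: 13+3 = 16.
Ballots ranking Fairview above Kenton: 10.
Kenton wins the head-to-head, 16–10.

Kenton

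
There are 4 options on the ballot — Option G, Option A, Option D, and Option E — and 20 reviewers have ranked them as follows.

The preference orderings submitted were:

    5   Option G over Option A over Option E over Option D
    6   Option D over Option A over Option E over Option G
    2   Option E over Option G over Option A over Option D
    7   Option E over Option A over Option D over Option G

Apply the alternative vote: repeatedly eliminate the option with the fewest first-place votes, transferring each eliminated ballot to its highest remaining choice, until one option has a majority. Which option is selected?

Round 1: Option E 9, Option D 6, Option G 5, Option A 0. Option A has the fewest and is eliminated.
Round 2: Option E 9, Option D 6, Option G 5. Option G has the fewest and is eliminated.
Round 3: Option E 14, Option D 6. Option E has a majority.

Option E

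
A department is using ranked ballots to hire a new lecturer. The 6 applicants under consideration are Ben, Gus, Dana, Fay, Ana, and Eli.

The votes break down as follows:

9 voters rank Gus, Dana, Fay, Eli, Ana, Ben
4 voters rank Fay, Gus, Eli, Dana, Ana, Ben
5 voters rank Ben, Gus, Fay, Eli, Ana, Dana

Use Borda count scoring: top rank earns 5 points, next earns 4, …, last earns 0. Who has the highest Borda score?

Borda scores:
  Ben: 9·0 + 4·0 + 5·5 = 25
  Gus: 9·5 + 4·4 + 5·4 = 81
  Dana: 9·4 + 4·2 + 5·0 = 44
  Fay: 9·3 + 4·5 + 5·3 = 62
  Ana: 9·1 + 4·1 + 5·1 = 18
  Eli: 9·2 + 4·3 + 5·2 = 40
Gus has the highest total.

Gus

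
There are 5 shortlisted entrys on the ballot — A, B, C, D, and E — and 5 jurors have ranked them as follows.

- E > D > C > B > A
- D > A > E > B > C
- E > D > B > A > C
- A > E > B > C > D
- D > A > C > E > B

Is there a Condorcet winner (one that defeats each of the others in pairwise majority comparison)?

No

Head-to-head results (5 voters total):
A vs B: A wins 3–2.
A vs C: A wins 4–1.
A vs D: D wins 4–1.
A vs E: A wins 3–2.
B vs C: B wins 3–2.
B vs D: D wins 4–1.
B vs E: E wins 5–0.
C vs D: D wins 4–1.
C vs E: E wins 4–1.
D vs E: E wins 3–2.
No candidate beats all others: A beats E beats D beats A, a majority cycle.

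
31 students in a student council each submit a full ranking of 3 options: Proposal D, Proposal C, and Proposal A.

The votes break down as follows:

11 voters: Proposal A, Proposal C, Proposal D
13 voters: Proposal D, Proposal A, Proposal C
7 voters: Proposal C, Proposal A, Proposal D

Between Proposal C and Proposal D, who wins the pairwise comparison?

Ballots ranking Proposal C above Proposal D: 11+7 = 18.
Ballots ranking Proposal D above Proposal C: 13.
Proposal C wins the head-to-head, 18–13.

Proposal C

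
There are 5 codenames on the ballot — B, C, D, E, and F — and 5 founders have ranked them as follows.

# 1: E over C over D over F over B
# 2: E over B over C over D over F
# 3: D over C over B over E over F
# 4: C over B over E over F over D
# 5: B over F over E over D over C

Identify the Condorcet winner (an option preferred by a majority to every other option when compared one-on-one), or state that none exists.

There is no Condorcet winner

Head-to-head results (5 voters total):
B vs C: C wins 3–2.
B vs D: B wins 3–2.
B vs E: B wins 3–2.
B vs F: B wins 4–1.
C vs D: C wins 3–2.
C vs E: E wins 3–2.
C vs F: C wins 4–1.
D vs E: E wins 4–1.
D vs F: D wins 3–2.
E vs F: E wins 4–1.
No candidate beats all others: B beats E beats C beats B, a majority cycle.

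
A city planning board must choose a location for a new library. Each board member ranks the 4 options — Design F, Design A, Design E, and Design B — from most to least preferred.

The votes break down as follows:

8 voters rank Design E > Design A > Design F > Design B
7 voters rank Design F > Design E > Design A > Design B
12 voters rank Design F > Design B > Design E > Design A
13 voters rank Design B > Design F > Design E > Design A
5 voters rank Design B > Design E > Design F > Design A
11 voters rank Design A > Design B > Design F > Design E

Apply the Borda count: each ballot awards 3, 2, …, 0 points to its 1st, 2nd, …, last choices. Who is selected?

Borda scores:
  Design F: 8·1 + 7·3 + 12·3 + 13·2 + 5·1 + 11·1 = 107
  Design A: 8·2 + 7·1 + 12·0 + 13·0 + 5·0 + 11·3 = 56
  Design E: 8·3 + 7·2 + 12·1 + 13·1 + 5·2 + 11·0 = 73
  Design B: 8·0 + 7·0 + 12·2 + 13·3 + 5·3 + 11·2 = 100
Design F has the highest total.

Design F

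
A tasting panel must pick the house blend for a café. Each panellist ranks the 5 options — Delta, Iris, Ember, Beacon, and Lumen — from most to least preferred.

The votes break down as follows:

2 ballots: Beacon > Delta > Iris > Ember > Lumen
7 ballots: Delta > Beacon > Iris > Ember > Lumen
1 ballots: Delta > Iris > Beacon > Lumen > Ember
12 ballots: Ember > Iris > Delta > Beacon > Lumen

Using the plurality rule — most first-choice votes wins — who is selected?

Ember

First-place vote totals:
  Delta: 8
  Iris: 0
  Ember: 12
  Beacon: 2
  Lumen: 0
Ember has the most first-place votes.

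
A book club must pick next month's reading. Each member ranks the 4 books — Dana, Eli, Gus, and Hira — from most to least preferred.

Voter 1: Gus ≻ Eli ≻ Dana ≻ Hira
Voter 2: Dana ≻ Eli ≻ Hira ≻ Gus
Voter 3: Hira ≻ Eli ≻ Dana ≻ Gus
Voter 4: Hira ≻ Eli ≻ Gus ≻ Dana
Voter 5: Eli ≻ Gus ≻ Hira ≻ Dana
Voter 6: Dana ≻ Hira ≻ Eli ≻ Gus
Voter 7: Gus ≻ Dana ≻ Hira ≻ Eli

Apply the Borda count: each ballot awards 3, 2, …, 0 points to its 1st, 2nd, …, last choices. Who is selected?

Eli

Borda scores:
  Dana: 1 + 3 + 1 + 0 + 0 + 3 + 2 = 10
  Eli: 2 + 2 + 2 + 2 + 3 + 1 + 0 = 12
  Gus: 3 + 0 + 0 + 1 + 2 + 0 + 3 = 9
  Hira: 0 + 1 + 3 + 3 + 1 + 2 + 1 = 11
Eli has the highest total.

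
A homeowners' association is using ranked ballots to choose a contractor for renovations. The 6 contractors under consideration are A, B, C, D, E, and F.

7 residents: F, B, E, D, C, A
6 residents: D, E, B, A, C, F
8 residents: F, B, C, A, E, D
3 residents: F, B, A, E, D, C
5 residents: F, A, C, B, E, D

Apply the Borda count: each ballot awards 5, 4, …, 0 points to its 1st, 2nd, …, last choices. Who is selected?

Borda scores:
  A: 7·0 + 6·2 + 8·2 + 3·3 + 5·4 = 57
  B: 7·4 + 6·3 + 8·4 + 3·4 + 5·2 = 100
  C: 7·1 + 6·1 + 8·3 + 3·0 + 5·3 = 52
  D: 7·2 + 6·5 + 8·0 + 3·1 + 5·0 = 47
  E: 7·3 + 6·4 + 8·1 + 3·2 + 5·1 = 64
  F: 7·5 + 6·0 + 8·5 + 3·5 + 5·5 = 115
F has the highest total.

F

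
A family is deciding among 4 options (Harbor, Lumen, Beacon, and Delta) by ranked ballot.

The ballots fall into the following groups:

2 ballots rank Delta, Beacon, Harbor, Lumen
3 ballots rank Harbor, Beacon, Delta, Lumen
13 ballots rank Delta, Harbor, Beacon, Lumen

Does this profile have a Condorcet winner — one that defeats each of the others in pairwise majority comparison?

Yes

Head-to-head results (18 voters total):
Harbor vs Lumen: Harbor wins 18–0.
Harbor vs Beacon: Harbor wins 16–2.
Harbor vs Delta: Delta wins 15–3.
Lumen vs Beacon: Beacon wins 18–0.
Lumen vs Delta: Delta wins 18–0.
Beacon vs Delta: Delta wins 15–3.
Delta beats each rival — Harbor (15–3), Lumen (18–0), Beacon (15–3) — so Delta is the Condorcet winner.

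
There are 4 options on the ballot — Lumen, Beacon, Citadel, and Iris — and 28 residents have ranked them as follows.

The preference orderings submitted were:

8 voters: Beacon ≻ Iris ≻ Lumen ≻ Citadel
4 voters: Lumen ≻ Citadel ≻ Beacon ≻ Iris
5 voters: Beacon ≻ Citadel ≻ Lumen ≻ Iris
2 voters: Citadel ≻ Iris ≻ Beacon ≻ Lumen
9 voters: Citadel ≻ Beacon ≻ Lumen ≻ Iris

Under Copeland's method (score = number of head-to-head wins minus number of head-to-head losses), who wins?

Pairwise results:
  Lumen vs Beacon: Beacon wins 24–4.
  Lumen vs Citadel: Citadel wins 16–12.
  Lumen vs Iris: Lumen wins 18–10.
  Beacon vs Citadel: Citadel wins 15–13.
  Beacon vs Iris: Beacon wins 26–2.
  Citadel vs Iris: Citadel wins 20–8.
Copeland scores (wins − losses):
  Lumen: 1 − 2 = -1
  Beacon: 2 − 1 = 1
  Citadel: 3 − 0 = 3
  Iris: 0 − 3 = -3
Citadel has the best Copeland score.

Citadel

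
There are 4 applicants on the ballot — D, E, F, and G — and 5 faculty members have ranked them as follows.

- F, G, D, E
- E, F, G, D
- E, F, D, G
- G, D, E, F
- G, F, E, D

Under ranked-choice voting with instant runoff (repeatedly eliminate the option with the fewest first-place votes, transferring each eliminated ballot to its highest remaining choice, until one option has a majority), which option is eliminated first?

D

Round 1: E 2, G 2, F 1, D 0. D has the fewest and is eliminated.
Round 2: E 2, G 2, F 1. F has the fewest and is eliminated.
Round 3: G 3, E 2. G has a majority.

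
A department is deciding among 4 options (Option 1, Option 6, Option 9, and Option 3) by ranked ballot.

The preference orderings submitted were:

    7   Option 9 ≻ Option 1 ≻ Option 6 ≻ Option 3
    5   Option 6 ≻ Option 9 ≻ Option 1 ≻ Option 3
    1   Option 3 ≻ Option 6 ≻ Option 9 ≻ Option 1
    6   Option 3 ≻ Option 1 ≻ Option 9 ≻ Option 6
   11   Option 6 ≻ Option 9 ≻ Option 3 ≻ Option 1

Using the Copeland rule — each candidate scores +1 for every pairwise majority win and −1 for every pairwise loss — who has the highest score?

Option 6

Pairwise results:
  Option 1 vs Option 6: Option 6 wins 17–13.
  Option 1 vs Option 9: Option 9 wins 24–6.
  Option 1 vs Option 3: Option 3 wins 18–12.
  Option 6 vs Option 9: Option 6 wins 17–13.
  Option 6 vs Option 3: Option 6 wins 23–7.
  Option 9 vs Option 3: Option 9 wins 23–7.
Copeland scores (wins − losses):
  Option 1: 0 − 3 = -3
  Option 6: 3 − 0 = 3
  Option 9: 2 − 1 = 1
  Option 3: 1 − 2 = -1
Option 6 has the best Copeland score.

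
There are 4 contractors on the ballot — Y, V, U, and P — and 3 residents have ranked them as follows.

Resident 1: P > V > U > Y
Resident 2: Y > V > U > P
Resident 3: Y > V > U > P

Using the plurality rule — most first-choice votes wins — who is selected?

First-place vote totals:
  Y: 2
  V: 0
  U: 0
  P: 1
Y has the most first-place votes.

Y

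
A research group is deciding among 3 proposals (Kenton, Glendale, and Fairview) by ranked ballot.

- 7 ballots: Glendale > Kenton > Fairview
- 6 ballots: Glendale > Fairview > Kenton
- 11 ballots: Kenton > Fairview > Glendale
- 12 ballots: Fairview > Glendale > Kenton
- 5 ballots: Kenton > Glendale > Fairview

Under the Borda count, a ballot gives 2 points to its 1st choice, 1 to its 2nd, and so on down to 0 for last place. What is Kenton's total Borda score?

39

Borda scores:
  Kenton: 7·1 + 6·0 + 11·2 + 12·0 + 5·2 = 39
  Glendale: 7·2 + 6·2 + 11·0 + 12·1 + 5·1 = 43
  Fairview: 7·0 + 6·1 + 11·1 + 12·2 + 5·0 = 41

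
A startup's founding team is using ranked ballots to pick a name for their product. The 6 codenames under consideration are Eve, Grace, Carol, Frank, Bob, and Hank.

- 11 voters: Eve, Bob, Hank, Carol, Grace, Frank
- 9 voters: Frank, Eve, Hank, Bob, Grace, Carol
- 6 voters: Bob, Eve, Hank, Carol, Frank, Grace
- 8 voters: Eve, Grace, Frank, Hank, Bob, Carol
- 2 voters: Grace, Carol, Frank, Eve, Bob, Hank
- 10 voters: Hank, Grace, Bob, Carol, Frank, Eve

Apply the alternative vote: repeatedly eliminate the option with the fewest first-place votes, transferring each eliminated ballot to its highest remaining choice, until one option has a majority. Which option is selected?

Eve

Round 1: Eve 19, Hank 10, Frank 9, Bob 6, Grace 2, Carol 0. Carol has the fewest and is eliminated.
Round 2: Eve 19, Hank 10, Frank 9, Bob 6, Grace 2. Grace has the fewest and is eliminated.
Round 3: Eve 19, Frank 11, Hank 10, Bob 6. Bob has the fewest and is eliminated.
Round 4: Eve 25, Frank 11, Hank 10. Eve has a majority.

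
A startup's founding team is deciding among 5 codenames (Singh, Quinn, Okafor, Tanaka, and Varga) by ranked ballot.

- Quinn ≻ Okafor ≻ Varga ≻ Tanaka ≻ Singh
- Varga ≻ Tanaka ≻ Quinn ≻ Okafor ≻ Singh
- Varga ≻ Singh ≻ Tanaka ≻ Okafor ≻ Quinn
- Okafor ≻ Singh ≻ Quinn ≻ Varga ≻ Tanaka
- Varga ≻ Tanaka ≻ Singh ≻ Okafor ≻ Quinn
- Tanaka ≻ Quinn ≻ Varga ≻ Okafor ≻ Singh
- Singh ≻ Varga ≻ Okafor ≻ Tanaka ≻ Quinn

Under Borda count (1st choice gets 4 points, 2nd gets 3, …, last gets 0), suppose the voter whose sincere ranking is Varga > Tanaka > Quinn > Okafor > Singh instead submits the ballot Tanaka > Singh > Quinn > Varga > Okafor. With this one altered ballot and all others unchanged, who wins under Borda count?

Borda totals with the altered ballot: Singh 15, Quinn 11, Okafor 12, Tanaka 15, Varga 17.
The winner is unchanged: still Varga.

Varga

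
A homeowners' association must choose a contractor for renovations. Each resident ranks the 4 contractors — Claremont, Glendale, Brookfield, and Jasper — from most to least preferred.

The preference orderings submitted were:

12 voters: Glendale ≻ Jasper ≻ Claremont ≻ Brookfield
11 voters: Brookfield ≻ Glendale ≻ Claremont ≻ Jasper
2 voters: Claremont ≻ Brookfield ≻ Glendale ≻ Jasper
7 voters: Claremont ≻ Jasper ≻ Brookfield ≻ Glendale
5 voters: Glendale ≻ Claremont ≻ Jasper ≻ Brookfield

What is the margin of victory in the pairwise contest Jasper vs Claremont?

13

Ballots ranking Jasper above Claremont: 12.
Ballots ranking Claremont above Jasper: 11+2+7+5 = 25.
Claremont wins 25–12, a margin of 13.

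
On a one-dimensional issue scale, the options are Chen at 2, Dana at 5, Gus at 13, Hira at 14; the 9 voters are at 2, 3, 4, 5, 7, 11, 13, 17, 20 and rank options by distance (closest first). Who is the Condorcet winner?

With single-peaked preferences on a line, the Condorcet winner is the candidate closest to the median voter.
The median voter (position 7) is closest to Dana at 5.
Check: Dana vs Chen — voters closer to Dana: 7 of 9.

Dana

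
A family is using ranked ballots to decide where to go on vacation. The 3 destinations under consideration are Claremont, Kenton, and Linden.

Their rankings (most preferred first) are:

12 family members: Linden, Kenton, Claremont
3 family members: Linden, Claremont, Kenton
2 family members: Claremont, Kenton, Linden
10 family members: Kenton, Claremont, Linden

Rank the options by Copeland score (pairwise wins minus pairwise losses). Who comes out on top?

Linden

Pairwise results:
  Claremont vs Kenton: Kenton wins 22–5.
  Claremont vs Linden: Linden wins 15–12.
  Kenton vs Linden: Linden wins 15–12.
Copeland scores (wins − losses):
  Claremont: 0 − 2 = -2
  Kenton: 1 − 1 = 0
  Linden: 2 − 0 = 2
Linden has the best Copeland score.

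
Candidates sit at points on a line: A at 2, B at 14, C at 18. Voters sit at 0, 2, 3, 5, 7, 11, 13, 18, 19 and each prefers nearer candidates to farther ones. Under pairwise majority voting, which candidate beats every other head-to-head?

A

With single-peaked preferences on a line, the Condorcet winner is the candidate closest to the median voter.
The median voter (position 7) is closest to A at 2.
Check: A vs B — voters closer to A: 5 of 9.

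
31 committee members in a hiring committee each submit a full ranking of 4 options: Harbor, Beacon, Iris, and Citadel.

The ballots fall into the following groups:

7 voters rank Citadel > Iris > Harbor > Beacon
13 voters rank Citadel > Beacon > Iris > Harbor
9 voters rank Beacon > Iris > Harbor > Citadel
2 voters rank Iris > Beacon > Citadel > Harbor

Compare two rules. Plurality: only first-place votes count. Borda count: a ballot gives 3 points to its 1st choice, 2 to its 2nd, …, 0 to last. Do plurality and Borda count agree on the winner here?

Plurality first-place counts: Harbor 0, Beacon 9, Iris 2, Citadel 20 → Citadel.
Borda totals: Harbor 16, Beacon 57, Iris 51, Citadel 62 → Citadel.
The two rules agree on Citadel.

Yes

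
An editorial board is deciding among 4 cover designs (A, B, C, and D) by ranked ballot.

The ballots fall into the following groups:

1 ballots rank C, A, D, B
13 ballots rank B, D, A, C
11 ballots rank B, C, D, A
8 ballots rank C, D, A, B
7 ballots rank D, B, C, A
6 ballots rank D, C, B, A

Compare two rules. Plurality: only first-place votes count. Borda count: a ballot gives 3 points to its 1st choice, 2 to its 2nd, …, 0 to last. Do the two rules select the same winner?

Plurality first-place counts: A 0, B 24, C 9, D 13 → B.
Borda totals: A 23, B 92, C 68, D 93 → D.
The two rules disagree: plurality picks B, Borda picks D.

No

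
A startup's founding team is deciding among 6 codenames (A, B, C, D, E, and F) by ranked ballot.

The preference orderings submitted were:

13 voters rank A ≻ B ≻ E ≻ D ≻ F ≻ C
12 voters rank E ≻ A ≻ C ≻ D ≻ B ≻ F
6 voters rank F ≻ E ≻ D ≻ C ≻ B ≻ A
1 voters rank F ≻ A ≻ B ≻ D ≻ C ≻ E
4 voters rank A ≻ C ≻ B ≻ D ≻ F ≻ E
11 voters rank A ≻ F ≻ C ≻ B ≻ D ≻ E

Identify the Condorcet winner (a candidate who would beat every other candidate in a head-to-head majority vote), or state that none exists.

A

Head-to-head results (47 voters total):
A vs B: A wins 41–6.
A vs C: A wins 41–6.
A vs D: A wins 41–6.
A vs E: A wins 29–18.
A vs F: A wins 40–7.
B vs C: C wins 33–14.
B vs D: B wins 29–18.
B vs E: B wins 29–18.
B vs F: B wins 29–18.
C vs D: C wins 27–20.
C vs E: E wins 31–16.
C vs F: F wins 31–16.
D vs E: E wins 31–16.
D vs F: D wins 29–18.
E vs F: E wins 25–22.
A beats each rival — B (41–6), C (41–6), D (41–6), E (29–18), F (40–7) — so A is the Condorcet winner.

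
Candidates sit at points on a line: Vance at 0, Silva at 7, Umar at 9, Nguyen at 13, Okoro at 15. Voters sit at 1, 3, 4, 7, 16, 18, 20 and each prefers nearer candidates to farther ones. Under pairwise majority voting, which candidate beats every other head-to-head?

Silva

With single-peaked preferences on a line, the Condorcet winner is the candidate closest to the median voter.
The median voter (position 7) is closest to Silva at 7.
Check: Silva vs Vance — voters closer to Silva: 5 of 7.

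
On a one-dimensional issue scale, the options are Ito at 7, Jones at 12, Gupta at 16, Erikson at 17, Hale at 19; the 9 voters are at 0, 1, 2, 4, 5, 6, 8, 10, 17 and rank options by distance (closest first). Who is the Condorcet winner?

With single-peaked preferences on a line, the Condorcet winner is the candidate closest to the median voter.
The median voter (position 5) is closest to Ito at 7.
Check: Ito vs Erikson — voters closer to Ito: 8 of 9.

Ito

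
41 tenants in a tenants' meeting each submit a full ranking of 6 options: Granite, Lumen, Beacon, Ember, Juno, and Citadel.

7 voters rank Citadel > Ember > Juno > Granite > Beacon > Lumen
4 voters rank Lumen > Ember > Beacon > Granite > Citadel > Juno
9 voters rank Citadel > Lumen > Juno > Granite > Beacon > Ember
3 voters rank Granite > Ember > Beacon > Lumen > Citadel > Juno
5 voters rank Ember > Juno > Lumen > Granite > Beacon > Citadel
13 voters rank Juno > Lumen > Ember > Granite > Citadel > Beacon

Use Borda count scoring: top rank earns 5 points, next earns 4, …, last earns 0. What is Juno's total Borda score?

Borda scores:
  Granite: 7·2 + 4·2 + 9·2 + 3·5 + 5·2 + 13·2 = 91
  Lumen: 7·0 + 4·5 + 9·4 + 3·2 + 5·3 + 13·4 = 129
  Beacon: 7·1 + 4·3 + 9·1 + 3·3 + 5·1 + 13·0 = 42
  Ember: 7·4 + 4·4 + 9·0 + 3·4 + 5·5 + 13·3 = 120
  Juno: 7·3 + 4·0 + 9·3 + 3·0 + 5·4 + 13·5 = 133
  Citadel: 7·5 + 4·1 + 9·5 + 3·1 + 5·0 + 13·1 = 100

133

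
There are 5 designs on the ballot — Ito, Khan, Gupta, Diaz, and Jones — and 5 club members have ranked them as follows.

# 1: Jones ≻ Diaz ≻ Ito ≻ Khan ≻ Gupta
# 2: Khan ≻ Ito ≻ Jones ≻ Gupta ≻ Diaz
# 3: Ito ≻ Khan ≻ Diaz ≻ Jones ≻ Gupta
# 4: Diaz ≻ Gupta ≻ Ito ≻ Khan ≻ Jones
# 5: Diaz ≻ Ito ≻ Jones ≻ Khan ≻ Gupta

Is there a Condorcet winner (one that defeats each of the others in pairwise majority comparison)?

Yes

Head-to-head results (5 voters total):
Ito vs Khan: Ito wins 4–1.
Ito vs Gupta: Ito wins 4–1.
Ito vs Diaz: Diaz wins 3–2.
Ito vs Jones: Ito wins 4–1.
Khan vs Gupta: Khan wins 4–1.
Khan vs Diaz: Diaz wins 3–2.
Khan vs Jones: Khan wins 3–2.
Gupta vs Diaz: Diaz wins 4–1.
Gupta vs Jones: Jones wins 4–1.
Diaz vs Jones: Diaz wins 3–2.
Diaz beats each rival — Ito (3–2), Khan (3–2), Gupta (4–1), Jones (3–2) — so Diaz is the Condorcet winner.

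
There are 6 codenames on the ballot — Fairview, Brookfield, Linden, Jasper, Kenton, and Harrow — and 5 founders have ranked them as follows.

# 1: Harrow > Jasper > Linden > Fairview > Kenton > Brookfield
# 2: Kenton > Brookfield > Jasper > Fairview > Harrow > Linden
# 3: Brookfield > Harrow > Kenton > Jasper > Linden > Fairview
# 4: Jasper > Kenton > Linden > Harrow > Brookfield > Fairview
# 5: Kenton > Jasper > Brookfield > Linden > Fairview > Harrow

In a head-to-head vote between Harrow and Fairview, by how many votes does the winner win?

1

Ballots ranking Harrow above Fairview: 3.
Ballots ranking Fairview above Harrow: 2.
Harrow wins 3–2, a margin of 1.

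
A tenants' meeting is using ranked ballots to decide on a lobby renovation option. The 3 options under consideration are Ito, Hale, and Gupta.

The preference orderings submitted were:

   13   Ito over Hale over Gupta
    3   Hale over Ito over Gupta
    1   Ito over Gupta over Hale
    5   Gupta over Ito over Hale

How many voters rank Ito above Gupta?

Ballots ranking Ito above Gupta: 13+3+1 = 17.
Ballots ranking Gupta above Ito: 5.
So 17 of 22 voters prefer Ito to Gupta.

17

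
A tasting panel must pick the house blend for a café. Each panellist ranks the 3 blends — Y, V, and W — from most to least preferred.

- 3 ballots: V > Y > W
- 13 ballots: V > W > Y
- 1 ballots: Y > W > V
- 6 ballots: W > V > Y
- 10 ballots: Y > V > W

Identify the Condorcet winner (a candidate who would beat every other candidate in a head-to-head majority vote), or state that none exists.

V

Head-to-head results (33 voters total):
Y vs V: V wins 22–11.
Y vs W: W wins 19–14.
V vs W: V wins 26–7.
V beats each rival — Y (22–11), W (26–7) — so V is the Condorcet winner.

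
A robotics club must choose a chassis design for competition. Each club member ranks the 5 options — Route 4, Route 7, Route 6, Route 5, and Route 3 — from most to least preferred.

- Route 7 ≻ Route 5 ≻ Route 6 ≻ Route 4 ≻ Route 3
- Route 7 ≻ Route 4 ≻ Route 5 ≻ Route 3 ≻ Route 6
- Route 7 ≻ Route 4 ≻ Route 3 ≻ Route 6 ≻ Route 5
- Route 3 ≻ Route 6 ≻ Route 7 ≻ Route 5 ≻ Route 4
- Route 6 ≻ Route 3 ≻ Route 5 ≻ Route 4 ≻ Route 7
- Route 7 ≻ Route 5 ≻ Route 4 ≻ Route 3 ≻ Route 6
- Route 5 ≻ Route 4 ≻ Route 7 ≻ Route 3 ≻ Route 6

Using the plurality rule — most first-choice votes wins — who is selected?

Route 7

First-place vote totals:
  Route 4: 0
  Route 7: 4
  Route 6: 1
  Route 5: 1
  Route 3: 1
Route 7 has the most first-place votes.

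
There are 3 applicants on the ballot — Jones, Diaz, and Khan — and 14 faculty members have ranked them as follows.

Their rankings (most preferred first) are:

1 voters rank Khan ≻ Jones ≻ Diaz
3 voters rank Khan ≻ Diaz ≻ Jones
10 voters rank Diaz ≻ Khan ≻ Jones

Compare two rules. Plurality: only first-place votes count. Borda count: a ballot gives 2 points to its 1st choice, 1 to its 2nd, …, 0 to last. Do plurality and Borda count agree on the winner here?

Yes

Plurality first-place counts: Jones 0, Diaz 10, Khan 4 → Diaz.
Borda totals: Jones 1, Diaz 23, Khan 18 → Diaz.
The two rules agree on Diaz.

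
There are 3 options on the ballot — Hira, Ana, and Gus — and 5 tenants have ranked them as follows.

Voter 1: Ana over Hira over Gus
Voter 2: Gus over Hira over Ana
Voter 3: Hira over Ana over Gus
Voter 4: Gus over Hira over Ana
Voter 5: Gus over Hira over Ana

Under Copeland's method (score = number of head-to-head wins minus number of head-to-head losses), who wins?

Pairwise results:
  Hira vs Ana: Hira wins 4–1.
  Hira vs Gus: Gus wins 3–2.
  Ana vs Gus: Gus wins 3–2.
Copeland scores (wins − losses):
  Hira: 1 − 1 = 0
  Ana: 0 − 2 = -2
  Gus: 2 − 0 = 2
Gus has the best Copeland score.

Gus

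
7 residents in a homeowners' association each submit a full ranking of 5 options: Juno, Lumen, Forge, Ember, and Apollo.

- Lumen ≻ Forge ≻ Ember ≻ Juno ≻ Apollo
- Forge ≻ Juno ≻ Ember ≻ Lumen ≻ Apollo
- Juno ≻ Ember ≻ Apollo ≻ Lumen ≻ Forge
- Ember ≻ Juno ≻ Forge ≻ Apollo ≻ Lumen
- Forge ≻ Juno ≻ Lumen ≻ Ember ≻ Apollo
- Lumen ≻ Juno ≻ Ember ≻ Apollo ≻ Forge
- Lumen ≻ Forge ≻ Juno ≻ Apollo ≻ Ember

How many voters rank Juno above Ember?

5

Ballots ranking Juno above Ember: 5.
Ballots ranking Ember above Juno: 2.
So 5 of 7 voters prefer Juno to Ember.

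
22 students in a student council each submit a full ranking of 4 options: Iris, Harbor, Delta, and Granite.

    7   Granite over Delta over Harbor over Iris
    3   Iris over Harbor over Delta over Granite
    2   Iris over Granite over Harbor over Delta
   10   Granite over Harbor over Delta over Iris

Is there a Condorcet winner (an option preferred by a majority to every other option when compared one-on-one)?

Yes

Head-to-head results (22 voters total):
Iris vs Harbor: Harbor wins 17–5.
Iris vs Delta: Delta wins 17–5.
Iris vs Granite: Granite wins 17–5.
Harbor vs Delta: Harbor wins 15–7.
Harbor vs Granite: Granite wins 19–3.
Delta vs Granite: Granite wins 19–3.
Granite beats each rival — Iris (17–5), Harbor (19–3), Delta (19–3) — so Granite is the Condorcet winner.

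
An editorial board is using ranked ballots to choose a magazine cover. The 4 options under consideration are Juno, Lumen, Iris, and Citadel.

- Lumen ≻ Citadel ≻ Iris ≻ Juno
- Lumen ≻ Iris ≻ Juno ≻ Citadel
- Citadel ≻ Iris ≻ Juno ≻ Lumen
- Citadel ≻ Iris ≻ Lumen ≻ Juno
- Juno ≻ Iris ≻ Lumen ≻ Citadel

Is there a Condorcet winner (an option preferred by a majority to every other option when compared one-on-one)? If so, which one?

Head-to-head results (5 voters total):
Juno vs Lumen: Lumen wins 3–2.
Juno vs Iris: Iris wins 4–1.
Juno vs Citadel: Citadel wins 3–2.
Lumen vs Iris: Iris wins 3–2.
Lumen vs Citadel: Lumen wins 3–2.
Iris vs Citadel: Citadel wins 3–2.
No candidate beats all others: Lumen beats Citadel beats Iris beats Lumen, a majority cycle.

There is no Condorcet winner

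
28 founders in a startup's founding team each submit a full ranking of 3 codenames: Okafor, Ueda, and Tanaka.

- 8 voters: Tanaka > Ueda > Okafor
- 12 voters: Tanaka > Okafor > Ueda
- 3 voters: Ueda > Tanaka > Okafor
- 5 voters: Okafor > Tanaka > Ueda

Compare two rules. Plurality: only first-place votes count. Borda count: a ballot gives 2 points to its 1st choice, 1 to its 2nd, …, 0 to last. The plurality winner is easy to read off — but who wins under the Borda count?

Tanaka

Plurality first-place counts: Okafor 5, Ueda 3, Tanaka 20 → Tanaka.
Borda totals: Okafor 22, Ueda 14, Tanaka 48 → Tanaka.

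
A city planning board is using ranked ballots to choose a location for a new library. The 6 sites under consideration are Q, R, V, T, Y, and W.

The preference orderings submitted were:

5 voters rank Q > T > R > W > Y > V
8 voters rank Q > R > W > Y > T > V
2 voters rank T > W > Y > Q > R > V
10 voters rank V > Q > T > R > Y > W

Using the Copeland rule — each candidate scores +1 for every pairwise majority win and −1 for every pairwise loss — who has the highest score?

Q

Pairwise results:
  Q vs R: Q wins 25–0.
  Q vs V: Q wins 15–10.
  Q vs T: Q wins 23–2.
  Q vs Y: Q wins 23–2.
  Q vs W: Q wins 23–2.
  R vs V: R wins 15–10.
  R vs T: T wins 17–8.
  R vs Y: R wins 23–2.
  R vs W: R wins 23–2.
  V vs T: T wins 15–10.
  V vs Y: Y wins 15–10.
  V vs W: W wins 15–10.
  T vs Y: T wins 17–8.
  T vs W: T wins 17–8.
  Y vs W: W wins 15–10.
Copeland scores (wins − losses):
  Q: 5 − 0 = 5
  R: 3 − 2 = 1
  V: 0 − 5 = -5
  T: 4 − 1 = 3
  Y: 1 − 4 = -3
  W: 2 − 3 = -1
Q has the best Copeland score.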